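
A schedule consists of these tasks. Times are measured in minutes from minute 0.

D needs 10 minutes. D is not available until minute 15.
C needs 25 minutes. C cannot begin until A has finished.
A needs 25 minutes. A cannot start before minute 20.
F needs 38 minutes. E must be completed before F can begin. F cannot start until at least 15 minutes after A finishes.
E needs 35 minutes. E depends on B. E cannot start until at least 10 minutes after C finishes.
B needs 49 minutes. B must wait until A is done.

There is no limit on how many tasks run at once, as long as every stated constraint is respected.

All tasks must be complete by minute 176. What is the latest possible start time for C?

68

To finish by minute 176, F (duration 38) must start no later than minute 138.
E has to be done before F (must start by minute 138). That means finishing by minute 138, i.e. starting by 138 − 35 = minute 103.
C must finish before E (must start by minute 103, minus 10-minute gap → minute 93). With a 25-minute duration, C must start by 93 − 25 = minute 68.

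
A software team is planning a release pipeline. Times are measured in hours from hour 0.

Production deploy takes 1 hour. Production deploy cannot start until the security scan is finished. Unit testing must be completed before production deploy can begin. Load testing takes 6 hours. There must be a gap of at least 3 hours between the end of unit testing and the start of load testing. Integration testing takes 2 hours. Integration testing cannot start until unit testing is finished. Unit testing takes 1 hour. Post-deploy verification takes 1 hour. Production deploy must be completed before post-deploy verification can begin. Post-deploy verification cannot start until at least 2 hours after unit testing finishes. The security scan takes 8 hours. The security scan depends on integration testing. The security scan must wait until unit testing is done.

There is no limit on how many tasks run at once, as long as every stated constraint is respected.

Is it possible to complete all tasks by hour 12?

Unit testing can start immediately at hour 0; it finishes at hour 1.
After unit testing (finishes hour 1, plus 3-hour gap → hour 4), load testing can start at hour 4 and finishes at hour 10.
Integration testing cannot begin until unit testing (finishes hour 1). It runs from hour 1 to 1 + 2 = hour 3.
For the security scan: integration testing (finishes hour 3); unit testing (finishes hour 1). Taking the maximum gives a start of hour 3, and it finishes at 3 + 8 = hour 11.
Production deploy needs all of the security scan (finishes hour 11); unit testing (finishes hour 1). That puts its earliest start at hour 11; it finishes at 11 + 1 = hour 12.
For post-deploy verification: production deploy (finishes hour 12); unit testing (finishes hour 1, plus 2-hour gap → hour 3). Taking the maximum gives a start of hour 12, and it finishes at 12 + 1 = hour 13.
The earliest everything can be done is hour 13, which is after the deadline of 12, so it is not possible.

No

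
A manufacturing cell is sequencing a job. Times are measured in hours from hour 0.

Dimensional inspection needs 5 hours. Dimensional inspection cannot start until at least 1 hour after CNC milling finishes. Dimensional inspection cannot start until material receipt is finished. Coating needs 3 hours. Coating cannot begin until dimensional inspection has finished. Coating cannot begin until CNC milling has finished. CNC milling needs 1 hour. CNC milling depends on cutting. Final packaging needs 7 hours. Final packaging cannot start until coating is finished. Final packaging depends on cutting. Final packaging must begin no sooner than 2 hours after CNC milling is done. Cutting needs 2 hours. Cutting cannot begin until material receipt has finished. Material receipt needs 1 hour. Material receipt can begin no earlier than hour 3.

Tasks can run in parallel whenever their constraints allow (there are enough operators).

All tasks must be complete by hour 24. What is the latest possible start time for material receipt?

Nothing follows final packaging; the deadline of hour 24 is its only limit. It must start by 24 − 7 = hour 17.
Coating must finish before final packaging (must start by hour 17). With a 3-hour duration, coating must start by 17 − 3 = hour 14.
Dimensional inspection feeds into coating (must start by hour 14); so dimensional inspection must finish by hour 14 and therefore start by hour 9.
CNC milling has several dependents: dimensional inspection (must start by hour 9, minus 1-hour gap → hour 8); coating (must start by hour 14); final packaging (must start by hour 17, minus 2-hour gap → hour 15). The earliest of those limits is hour 8, so CNC milling must start by 8 − 1 = hour 7.
Cutting feeds CNC milling (must start by hour 7); final packaging (must start by hour 17). Taking the minimum, cutting must finish by hour 7 and start by 7 − 2 = hour 5.
Material receipt must finish in time for cutting (must start by hour 5); dimensional inspection (must start by hour 9). The tightest is hour 5, so material receipt must start by 5 − 1 = hour 4.

4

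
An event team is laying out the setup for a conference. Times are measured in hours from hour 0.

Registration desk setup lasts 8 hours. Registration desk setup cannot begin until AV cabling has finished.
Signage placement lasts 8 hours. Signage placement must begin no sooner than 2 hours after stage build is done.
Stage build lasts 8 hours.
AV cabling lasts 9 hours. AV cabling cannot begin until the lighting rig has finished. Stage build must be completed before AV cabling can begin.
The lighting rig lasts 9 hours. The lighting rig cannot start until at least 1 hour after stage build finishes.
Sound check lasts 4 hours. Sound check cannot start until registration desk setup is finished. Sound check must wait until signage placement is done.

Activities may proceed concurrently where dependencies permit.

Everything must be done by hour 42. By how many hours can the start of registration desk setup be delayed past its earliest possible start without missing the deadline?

3

Stage build has no prerequisites, so it starts at hour 0 and finishes at hour 8.
The lighting rig cannot begin until stage build (finishes hour 8, plus 1-hour gap → hour 9). It runs from hour 9 to 9 + 9 = hour 18.
AV cabling cannot start until the lighting rig (finishes hour 18); stage build (finishes hour 8). The controlling bound is hour 18, so AV cabling finishes at 18 + 9 = hour 27.
Registration desk setup cannot begin until AV cabling (finishes hour 27). It runs from hour 27 to 27 + 8 = hour 35.

Working backward from the deadline:
To finish by hour 42, sound check (duration 4) must start no later than hour 38.
Registration desk setup has to be done before sound check (must start by hour 38). That means finishing by hour 38, i.e. starting by 38 − 8 = hour 30.
So registration desk setup can start as early as hour 27 and as late as hour 30, giving 30 − 27 = 3 hours of slack.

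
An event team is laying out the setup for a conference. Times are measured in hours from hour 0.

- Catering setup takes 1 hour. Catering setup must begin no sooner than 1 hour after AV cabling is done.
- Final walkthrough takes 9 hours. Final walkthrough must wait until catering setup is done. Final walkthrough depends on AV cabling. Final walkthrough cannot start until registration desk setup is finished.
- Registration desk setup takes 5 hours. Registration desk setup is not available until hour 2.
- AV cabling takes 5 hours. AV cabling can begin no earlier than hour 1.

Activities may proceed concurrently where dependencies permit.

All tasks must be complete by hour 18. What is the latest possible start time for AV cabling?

Final walkthrough has no dependents, so it just needs to finish by hour 18. Starting by 18 − 9 = hour 9 achieves that.
Catering setup feeds into final walkthrough (must start by hour 9); so catering setup must finish by hour 9 and therefore start by hour 8.
AV cabling has several dependents: catering setup (must start by hour 8, minus 1-hour gap → hour 7); final walkthrough (must start by hour 9). The earliest of those limits is hour 7, so AV cabling must start by 7 − 5 = hour 2.

2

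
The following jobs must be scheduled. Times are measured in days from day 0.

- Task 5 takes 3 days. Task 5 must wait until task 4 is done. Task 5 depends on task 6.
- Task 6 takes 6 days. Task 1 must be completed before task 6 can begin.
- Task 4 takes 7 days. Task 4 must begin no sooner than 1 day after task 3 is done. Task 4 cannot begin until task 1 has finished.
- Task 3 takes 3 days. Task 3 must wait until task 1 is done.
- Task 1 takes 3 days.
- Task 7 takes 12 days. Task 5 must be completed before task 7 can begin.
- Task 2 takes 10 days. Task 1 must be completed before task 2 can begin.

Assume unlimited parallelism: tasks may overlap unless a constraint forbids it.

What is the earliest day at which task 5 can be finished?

Nothing blocks task 1, so it runs from day 0 to day 3.
After task 1 (finishes day 3), task 6 can start at day 3 and finishes at day 9.
Task 3 waits on task 1 (finishes day 3), so it starts at day 3 and finishes at 3 + 3 = day 6.
For task 4: task 3 (finishes day 6, plus 1-day gap → day 7); task 1 (finishes day 3). Taking the maximum gives a start of day 7, and it finishes at 7 + 7 = day 14.
For task 5: task 4 (finishes day 14); task 6 (finishes day 9). Taking the maximum gives a start of day 14, and it finishes at 14 + 3 = day 17.

17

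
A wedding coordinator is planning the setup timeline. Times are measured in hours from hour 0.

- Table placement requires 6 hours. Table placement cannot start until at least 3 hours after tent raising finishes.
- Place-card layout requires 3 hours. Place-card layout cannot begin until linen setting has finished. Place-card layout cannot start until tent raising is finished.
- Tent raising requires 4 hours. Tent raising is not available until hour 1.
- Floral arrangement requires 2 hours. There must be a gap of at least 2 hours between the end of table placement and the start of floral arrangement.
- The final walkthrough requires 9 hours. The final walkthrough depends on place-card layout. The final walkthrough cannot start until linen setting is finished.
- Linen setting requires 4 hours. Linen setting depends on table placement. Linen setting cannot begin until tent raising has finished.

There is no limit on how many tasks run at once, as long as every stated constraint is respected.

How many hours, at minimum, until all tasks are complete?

After its own release at hour 1, tent raising can start at hour 1 and finishes at hour 5.
Table placement cannot begin until tent raising (finishes hour 5, plus 3-hour gap → hour 8). It runs from hour 8 to 8 + 6 = hour 14.
After table placement (finishes hour 14, plus 2-hour gap → hour 16), floral arrangement can start at hour 16 and finishes at hour 18.
For linen setting: table placement (finishes hour 14); tent raising (finishes hour 5). Taking the maximum gives a start of hour 14, and it finishes at 14 + 4 = hour 18.
Place-card layout needs all of linen setting (finishes hour 18); tent raising (finishes hour 5). That puts its earliest start at hour 18; it finishes at 18 + 3 = hour 21.
For the final walkthrough: place-card layout (finishes hour 21); linen setting (finishes hour 18). Taking the maximum gives a start of hour 21, and it finishes at 21 + 9 = hour 30.
All tasks are finished once the last one completes. Finish times: Tent raising at 5, Table placement at 14, Linen setting at 18, Floral arrangement at 18, Place-card layout at 21, The final walkthrough at 30. The latest is hour 30.

30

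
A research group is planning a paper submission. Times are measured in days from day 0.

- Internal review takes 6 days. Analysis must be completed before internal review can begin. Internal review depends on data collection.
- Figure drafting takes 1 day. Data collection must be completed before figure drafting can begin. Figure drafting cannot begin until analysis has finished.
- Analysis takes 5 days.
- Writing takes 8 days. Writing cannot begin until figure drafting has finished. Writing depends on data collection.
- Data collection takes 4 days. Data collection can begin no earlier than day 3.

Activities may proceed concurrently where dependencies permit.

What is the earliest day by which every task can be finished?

Nothing blocks analysis, so it runs from day 0 to day 5.
Data collection waits on its own release at day 3, so it starts at day 3 and finishes at 3 + 4 = day 7.
Internal review cannot start until analysis (finishes day 5); data collection (finishes day 7). The controlling bound is day 7, so internal review finishes at 7 + 6 = day 13.
For figure drafting: data collection (finishes day 7); analysis (finishes day 5). Taking the maximum gives a start of day 7, and it finishes at 7 + 1 = day 8.
Writing cannot start until figure drafting (finishes day 8); data collection (finishes day 7). The controlling bound is day 8, so writing finishes at 8 + 8 = day 16.
All tasks are finished once the last one completes. Finish times: Data collection at 7, Analysis at 5, Figure drafting at 8, Writing at 16, Internal review at 13. The latest is day 16.

16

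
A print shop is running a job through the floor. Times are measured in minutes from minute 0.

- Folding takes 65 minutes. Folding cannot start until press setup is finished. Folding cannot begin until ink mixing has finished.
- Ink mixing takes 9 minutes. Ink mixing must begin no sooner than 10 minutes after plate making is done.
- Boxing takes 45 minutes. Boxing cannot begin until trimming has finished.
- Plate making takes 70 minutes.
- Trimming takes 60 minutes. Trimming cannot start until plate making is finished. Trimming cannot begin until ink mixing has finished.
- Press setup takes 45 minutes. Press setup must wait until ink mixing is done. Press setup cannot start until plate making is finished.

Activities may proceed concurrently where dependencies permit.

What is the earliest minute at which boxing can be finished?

Plate making can start immediately at minute 0; it finishes at minute 70.
Ink mixing waits on plate making (finishes minute 70, plus 10-minute gap → minute 80), so it starts at minute 80 and finishes at 80 + 9 = minute 89.
For trimming: plate making (finishes minute 70); ink mixing (finishes minute 89). Taking the maximum gives a start of minute 89, and it finishes at 89 + 60 = minute 149.
Boxing cannot begin until trimming (finishes minute 149). It runs from minute 149 to 149 + 45 = minute 194.

194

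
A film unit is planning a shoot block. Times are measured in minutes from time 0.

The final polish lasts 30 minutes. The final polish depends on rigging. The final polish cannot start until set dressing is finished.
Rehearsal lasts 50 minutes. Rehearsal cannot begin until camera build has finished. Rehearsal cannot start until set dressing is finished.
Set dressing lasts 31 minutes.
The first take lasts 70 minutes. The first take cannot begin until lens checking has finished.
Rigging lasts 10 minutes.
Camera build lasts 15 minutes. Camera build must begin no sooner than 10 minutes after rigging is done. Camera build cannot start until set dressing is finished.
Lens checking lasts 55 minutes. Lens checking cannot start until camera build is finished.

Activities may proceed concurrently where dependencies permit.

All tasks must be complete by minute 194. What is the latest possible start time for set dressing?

23

Nothing follows the first take; the deadline of minute 194 is its only limit. It must start by 194 − 70 = minute 124.
Lens checking feeds into the first take (must start by minute 124); so lens checking must finish by minute 124 and therefore start by minute 69.
To finish by minute 194, rehearsal (duration 50) must start no later than minute 144.
Camera build must finish in time for lens checking (must start by minute 69); rehearsal (must start by minute 144). The tightest is minute 69, so camera build must start by 69 − 15 = minute 54.
Nothing follows the final polish; the deadline of minute 194 is its only limit. It must start by 194 − 30 = minute 164.
Set dressing has several dependents: camera build (must start by minute 54); rehearsal (must start by minute 144); the final polish (must start by minute 164). The earliest of those limits is minute 54, so set dressing must start by 54 − 31 = minute 23.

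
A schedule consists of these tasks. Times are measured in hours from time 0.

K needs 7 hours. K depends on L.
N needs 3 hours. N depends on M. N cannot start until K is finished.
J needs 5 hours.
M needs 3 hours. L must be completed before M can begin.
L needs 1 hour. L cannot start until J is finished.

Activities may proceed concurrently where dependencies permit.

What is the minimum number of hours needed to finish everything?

J can start immediately at hour 0; it finishes at hour 5.
L cannot begin until J (finishes hour 5). It runs from hour 5 to 5 + 1 = hour 6.
After L (finishes hour 6), M can start at hour 6 and finishes at hour 9.
K waits on L (finishes hour 6), so it starts at hour 6 and finishes at 6 + 7 = hour 13.
N cannot start until M (finishes hour 9); K (finishes hour 13). The controlling bound is hour 13, so N finishes at 13 + 3 = hour 16.
All tasks are finished once the last one completes. Finish times: J at 5, K at 13, L at 6, M at 9, N at 16. The latest is hour 16.

16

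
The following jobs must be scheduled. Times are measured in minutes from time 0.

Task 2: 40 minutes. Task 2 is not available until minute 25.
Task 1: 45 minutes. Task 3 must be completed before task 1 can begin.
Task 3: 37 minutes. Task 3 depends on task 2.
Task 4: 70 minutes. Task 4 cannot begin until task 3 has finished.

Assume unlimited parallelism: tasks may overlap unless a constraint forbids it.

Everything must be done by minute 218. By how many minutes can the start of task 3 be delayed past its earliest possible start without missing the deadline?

46

After its own release at minute 25, task 2 can start at minute 25 and finishes at minute 65.
After task 2 (finishes minute 65), task 3 can start at minute 65 and finishes at minute 102.

Working backward from the deadline:
Nothing follows task 1; the deadline of minute 218 is its only limit. It must start by 218 − 45 = minute 173.
To finish by minute 218, task 4 (duration 70) must start no later than minute 148.
Task 3 has several dependents: task 1 (must start by minute 173); task 4 (must start by minute 148). The earliest of those limits is minute 148, so task 3 must start by 148 − 37 = minute 111.
So task 3 can start as early as minute 65 and as late as minute 111, giving 111 − 65 = 46 minutes of slack.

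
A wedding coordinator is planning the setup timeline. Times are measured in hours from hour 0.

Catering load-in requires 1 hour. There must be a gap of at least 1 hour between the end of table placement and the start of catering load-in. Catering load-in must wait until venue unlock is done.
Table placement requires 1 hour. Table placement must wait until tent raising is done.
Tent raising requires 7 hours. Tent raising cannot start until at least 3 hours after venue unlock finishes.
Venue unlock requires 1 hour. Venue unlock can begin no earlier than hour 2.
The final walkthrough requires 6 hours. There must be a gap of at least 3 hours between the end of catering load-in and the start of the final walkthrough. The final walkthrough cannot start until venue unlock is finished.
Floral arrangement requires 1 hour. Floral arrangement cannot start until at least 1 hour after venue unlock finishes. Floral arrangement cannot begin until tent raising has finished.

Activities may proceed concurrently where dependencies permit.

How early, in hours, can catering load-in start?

Venue unlock waits on its own release at hour 2, so it starts at hour 2 and finishes at 2 + 1 = hour 3.
Tent raising waits on venue unlock (finishes hour 3, plus 3-hour gap → hour 6), so it starts at hour 6 and finishes at 6 + 7 = hour 13.
After tent raising (finishes hour 13), table placement can start at hour 13 and finishes at hour 14.
Catering load-in waits on table placement (finishes hour 14, plus 1-hour gap → hour 15); venue unlock (finishes hour 3). The latest of these is hour 15, which is the earliest catering load-in can start.

15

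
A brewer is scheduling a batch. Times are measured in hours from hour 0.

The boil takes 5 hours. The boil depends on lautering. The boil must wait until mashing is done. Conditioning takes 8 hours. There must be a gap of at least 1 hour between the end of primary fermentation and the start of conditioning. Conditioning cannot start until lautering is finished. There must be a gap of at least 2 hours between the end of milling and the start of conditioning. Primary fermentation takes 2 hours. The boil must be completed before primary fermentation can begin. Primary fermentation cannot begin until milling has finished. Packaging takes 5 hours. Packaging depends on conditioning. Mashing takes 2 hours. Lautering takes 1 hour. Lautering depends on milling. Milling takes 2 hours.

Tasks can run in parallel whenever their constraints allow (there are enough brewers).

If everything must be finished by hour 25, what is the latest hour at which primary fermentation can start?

Packaging has no dependents, so it just needs to finish by hour 25. Starting by 25 − 5 = hour 20 achieves that.
Conditioning feeds into packaging (must start by hour 20); so conditioning must finish by hour 20 and therefore start by hour 12.
Primary fermentation has to be done before conditioning (must start by hour 12, minus 1-hour gap → hour 11). That means finishing by hour 11, i.e. starting by 11 − 2 = hour 9.

9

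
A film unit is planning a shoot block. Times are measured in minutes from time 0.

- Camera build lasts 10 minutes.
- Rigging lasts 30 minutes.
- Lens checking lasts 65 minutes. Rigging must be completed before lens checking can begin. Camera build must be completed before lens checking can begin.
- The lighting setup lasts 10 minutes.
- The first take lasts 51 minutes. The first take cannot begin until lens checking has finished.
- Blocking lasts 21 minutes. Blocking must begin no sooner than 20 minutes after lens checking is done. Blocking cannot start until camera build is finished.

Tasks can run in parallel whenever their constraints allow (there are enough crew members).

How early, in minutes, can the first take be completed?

Nothing blocks camera build, so it runs from minute 0 to minute 10.
Nothing blocks rigging, so it runs from minute 0 to minute 30.
For lens checking: rigging (finishes minute 30); camera build (finishes minute 10). Taking the maximum gives a start of minute 30, and it finishes at 30 + 65 = minute 95.
After lens checking (finishes minute 95), the first take can start at minute 95 and finishes at minute 146.

146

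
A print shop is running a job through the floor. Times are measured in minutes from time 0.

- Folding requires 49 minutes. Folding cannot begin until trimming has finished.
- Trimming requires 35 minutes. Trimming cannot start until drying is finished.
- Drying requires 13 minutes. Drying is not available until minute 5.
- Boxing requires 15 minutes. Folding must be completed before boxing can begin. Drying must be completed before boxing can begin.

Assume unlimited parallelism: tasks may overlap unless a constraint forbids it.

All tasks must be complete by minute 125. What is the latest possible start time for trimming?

Nothing follows boxing; the deadline of minute 125 is its only limit. It must start by 125 − 15 = minute 110.
Folding must finish before boxing (must start by minute 110). With a 49-minute duration, folding must start by 110 − 49 = minute 61.
Trimming feeds into folding (must start by minute 61); so trimming must finish by minute 61 and therefore start by minute 26.

26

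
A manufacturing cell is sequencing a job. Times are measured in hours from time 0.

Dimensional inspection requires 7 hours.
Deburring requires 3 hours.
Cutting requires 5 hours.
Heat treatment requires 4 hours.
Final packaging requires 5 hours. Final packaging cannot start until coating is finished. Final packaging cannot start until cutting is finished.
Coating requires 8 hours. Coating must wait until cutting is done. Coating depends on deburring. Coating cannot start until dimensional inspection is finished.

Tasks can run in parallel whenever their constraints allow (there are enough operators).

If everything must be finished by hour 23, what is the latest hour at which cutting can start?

5

Nothing follows final packaging; the deadline of hour 23 is its only limit. It must start by 23 − 5 = hour 18.
Coating must finish before final packaging (must start by hour 18). With an 8-hour duration, coating must start by 18 − 8 = hour 10.
Cutting feeds coating (must start by hour 10); final packaging (must start by hour 18). Taking the minimum, cutting must finish by hour 10 and start by 10 − 5 = hour 5.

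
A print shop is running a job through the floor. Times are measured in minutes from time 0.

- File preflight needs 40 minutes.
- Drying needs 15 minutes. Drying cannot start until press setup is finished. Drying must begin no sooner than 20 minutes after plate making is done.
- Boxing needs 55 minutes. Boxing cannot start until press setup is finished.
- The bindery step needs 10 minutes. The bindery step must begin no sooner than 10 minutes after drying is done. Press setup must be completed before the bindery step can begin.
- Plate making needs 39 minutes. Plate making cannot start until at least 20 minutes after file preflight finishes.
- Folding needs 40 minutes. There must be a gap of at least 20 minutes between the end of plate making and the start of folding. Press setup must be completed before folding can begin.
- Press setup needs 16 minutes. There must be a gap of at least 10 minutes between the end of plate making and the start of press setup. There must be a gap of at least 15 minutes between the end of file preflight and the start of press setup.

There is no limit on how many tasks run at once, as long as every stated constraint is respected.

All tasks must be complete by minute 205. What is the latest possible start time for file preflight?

25

The bindery step must finish by minute 205; it takes 10 minutes, so it must start by 205 − 10 = minute 195.
Drying feeds into the bindery step (must start by minute 195, minus 10-minute gap → minute 185); so drying must finish by minute 185 and therefore start by minute 170.
Folding must finish by minute 205; it takes 40 minutes, so it must start by 205 − 40 = minute 165.
Boxing must finish by minute 205; it takes 55 minutes, so it must start by 205 − 55 = minute 150.
For press setup: drying (must start by minute 170); folding (must start by minute 165); the bindery step (must start by minute 195); boxing (must start by minute 150). The most restrictive is minute 150; with a 16-minute duration, press setup must start by minute 134.
Plate making must finish in time for press setup (must start by minute 134, minus 10-minute gap → minute 124); drying (must start by minute 170, minus 20-minute gap → minute 150); folding (must start by minute 165, minus 20-minute gap → minute 145). The tightest is minute 124, so plate making must start by 124 − 39 = minute 85.
File preflight has several dependents: plate making (must start by minute 85, minus 20-minute gap → minute 65); press setup (must start by minute 134, minus 15-minute gap → minute 119). The earliest of those limits is minute 65, so file preflight must start by 65 − 40 = minute 25.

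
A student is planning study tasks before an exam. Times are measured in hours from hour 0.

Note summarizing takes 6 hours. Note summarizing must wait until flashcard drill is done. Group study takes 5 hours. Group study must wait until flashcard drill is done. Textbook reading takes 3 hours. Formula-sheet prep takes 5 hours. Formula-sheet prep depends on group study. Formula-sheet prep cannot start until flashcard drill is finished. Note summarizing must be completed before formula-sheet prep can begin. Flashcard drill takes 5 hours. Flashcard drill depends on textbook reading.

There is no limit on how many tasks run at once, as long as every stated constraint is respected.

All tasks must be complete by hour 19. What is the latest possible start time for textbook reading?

0

Formula-sheet prep must finish by hour 19; it takes 5 hours, so it must start by 19 − 5 = hour 14.
Group study must finish before formula-sheet prep (must start by hour 14). With a 5-hour duration, group study must start by 14 − 5 = hour 9.
Note summarizing has to be done before formula-sheet prep (must start by hour 14). That means finishing by hour 14, i.e. starting by 14 − 6 = hour 8.
Flashcard drill has several dependents: group study (must start by hour 9); note summarizing (must start by hour 8); formula-sheet prep (must start by hour 14). The earliest of those limits is hour 8, so flashcard drill must start by 8 − 5 = hour 3.
Textbook reading must finish before flashcard drill (must start by hour 3). With a 3-hour duration, textbook reading must start by 3 − 3 = hour 0.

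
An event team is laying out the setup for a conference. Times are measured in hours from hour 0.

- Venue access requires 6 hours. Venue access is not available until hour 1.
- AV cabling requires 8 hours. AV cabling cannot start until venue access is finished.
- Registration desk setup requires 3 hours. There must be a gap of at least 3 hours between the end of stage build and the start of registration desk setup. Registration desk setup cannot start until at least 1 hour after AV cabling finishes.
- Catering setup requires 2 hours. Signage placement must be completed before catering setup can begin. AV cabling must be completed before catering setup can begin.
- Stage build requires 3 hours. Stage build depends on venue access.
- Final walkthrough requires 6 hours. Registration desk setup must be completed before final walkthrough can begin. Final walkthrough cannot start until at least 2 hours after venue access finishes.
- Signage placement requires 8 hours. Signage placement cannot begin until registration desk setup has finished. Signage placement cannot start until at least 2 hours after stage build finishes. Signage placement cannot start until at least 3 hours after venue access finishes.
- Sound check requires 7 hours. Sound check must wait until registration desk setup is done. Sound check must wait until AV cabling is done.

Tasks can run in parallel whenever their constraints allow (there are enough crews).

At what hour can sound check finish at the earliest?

Venue access cannot begin until its own release at hour 1. It runs from hour 1 to 1 + 6 = hour 7.
AV cabling cannot begin until venue access (finishes hour 7). It runs from hour 7 to 7 + 8 = hour 15.
Stage build waits on venue access (finishes hour 7), so it starts at hour 7 and finishes at 7 + 3 = hour 10.
For registration desk setup: stage build (finishes hour 10, plus 3-hour gap → hour 13); AV cabling (finishes hour 15, plus 1-hour gap → hour 16). Taking the maximum gives a start of hour 16, and it finishes at 16 + 3 = hour 19.
Sound check cannot start until registration desk setup (finishes hour 19); AV cabling (finishes hour 15). The controlling bound is hour 19, so sound check finishes at 19 + 7 = hour 26.

26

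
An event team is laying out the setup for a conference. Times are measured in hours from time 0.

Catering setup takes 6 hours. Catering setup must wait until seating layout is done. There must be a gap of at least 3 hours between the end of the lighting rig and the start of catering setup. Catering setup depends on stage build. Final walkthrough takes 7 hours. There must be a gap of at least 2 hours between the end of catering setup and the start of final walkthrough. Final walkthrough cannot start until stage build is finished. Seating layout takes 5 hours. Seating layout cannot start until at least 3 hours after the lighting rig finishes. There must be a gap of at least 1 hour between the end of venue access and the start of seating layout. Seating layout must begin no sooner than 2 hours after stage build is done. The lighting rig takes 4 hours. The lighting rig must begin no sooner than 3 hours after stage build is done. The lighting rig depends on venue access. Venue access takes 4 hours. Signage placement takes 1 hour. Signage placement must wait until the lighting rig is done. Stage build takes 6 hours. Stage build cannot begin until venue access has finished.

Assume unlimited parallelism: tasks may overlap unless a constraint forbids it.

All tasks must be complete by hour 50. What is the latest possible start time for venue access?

10

To finish by hour 50, final walkthrough (duration 7) must start no later than hour 43.
Catering setup has to be done before final walkthrough (must start by hour 43, minus 2-hour gap → hour 41). That means finishing by hour 41, i.e. starting by 41 − 6 = hour 35.
Seating layout feeds into catering setup (must start by hour 35); so seating layout must finish by hour 35 and therefore start by hour 30.
To finish by hour 50, signage placement (duration 1) must start no later than hour 49.
The lighting rig feeds seating layout (must start by hour 30, minus 3-hour gap → hour 27); signage placement (must start by hour 49); catering setup (must start by hour 35, minus 3-hour gap → hour 32). Taking the minimum, the lighting rig must finish by hour 27 and start by 27 − 4 = hour 23.
Stage build has several dependents: the lighting rig (must start by hour 23, minus 3-hour gap → hour 20); seating layout (must start by hour 30, minus 2-hour gap → hour 28); catering setup (must start by hour 35); final walkthrough (must start by hour 43). The earliest of those limits is hour 20, so stage build must start by 20 − 6 = hour 14.
Venue access must finish in time for stage build (must start by hour 14); the lighting rig (must start by hour 23); seating layout (must start by hour 30, minus 1-hour gap → hour 29). The tightest is hour 14, so venue access must start by 14 − 4 = hour 10.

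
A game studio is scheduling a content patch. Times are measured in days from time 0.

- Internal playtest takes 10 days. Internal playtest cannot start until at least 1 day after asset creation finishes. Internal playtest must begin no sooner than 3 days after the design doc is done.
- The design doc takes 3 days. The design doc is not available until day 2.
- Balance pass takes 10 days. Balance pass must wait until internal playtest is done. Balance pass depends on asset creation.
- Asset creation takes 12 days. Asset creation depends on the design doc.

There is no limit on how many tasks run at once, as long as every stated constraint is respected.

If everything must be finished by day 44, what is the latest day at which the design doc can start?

8

Balance pass has no dependents, so it just needs to finish by day 44. Starting by 44 − 10 = day 34 achieves that.
Internal playtest must finish before balance pass (must start by day 34). With a 10-day duration, internal playtest must start by 34 − 10 = day 24.
Asset creation feeds internal playtest (must start by day 24, minus 1-day gap → day 23); balance pass (must start by day 34). Taking the minimum, asset creation must finish by day 23 and start by 23 − 12 = day 11.
The design doc feeds asset creation (must start by day 11); internal playtest (must start by day 24, minus 3-day gap → day 21). Taking the minimum, the design doc must finish by day 11 and start by 11 − 3 = day 8.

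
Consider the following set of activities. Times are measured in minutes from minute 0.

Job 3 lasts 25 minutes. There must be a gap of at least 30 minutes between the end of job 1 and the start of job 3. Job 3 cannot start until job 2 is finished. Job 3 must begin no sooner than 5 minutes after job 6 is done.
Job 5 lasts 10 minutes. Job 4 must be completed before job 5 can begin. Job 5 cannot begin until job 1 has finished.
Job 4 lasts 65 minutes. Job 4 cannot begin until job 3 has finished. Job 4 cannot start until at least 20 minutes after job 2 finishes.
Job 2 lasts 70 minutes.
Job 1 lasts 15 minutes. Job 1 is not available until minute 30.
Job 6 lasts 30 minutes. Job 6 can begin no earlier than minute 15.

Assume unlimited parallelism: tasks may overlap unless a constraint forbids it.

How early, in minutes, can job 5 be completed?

175

Job 6 cannot begin until its own release at minute 15. It runs from minute 15 to 15 + 30 = minute 45.
Nothing blocks job 2, so it runs from minute 0 to minute 70.
After its own release at minute 30, job 1 can start at minute 30 and finishes at minute 45.
Job 3 has to wait for job 1 (finishes minute 45, plus 30-minute gap → minute 75); job 2 (finishes minute 70); job 6 (finishes minute 45, plus 5-minute gap → minute 50). The latest of these is minute 75, so job 3 runs minute 75 to 75 + 25 = minute 100.
Job 4 needs all of job 3 (finishes minute 100); job 2 (finishes minute 70, plus 20-minute gap → minute 90). That puts its earliest start at minute 100; it finishes at 100 + 65 = minute 165.
For job 5: job 4 (finishes minute 165); job 1 (finishes minute 45). Taking the maximum gives a start of minute 165, and it finishes at 165 + 10 = minute 175.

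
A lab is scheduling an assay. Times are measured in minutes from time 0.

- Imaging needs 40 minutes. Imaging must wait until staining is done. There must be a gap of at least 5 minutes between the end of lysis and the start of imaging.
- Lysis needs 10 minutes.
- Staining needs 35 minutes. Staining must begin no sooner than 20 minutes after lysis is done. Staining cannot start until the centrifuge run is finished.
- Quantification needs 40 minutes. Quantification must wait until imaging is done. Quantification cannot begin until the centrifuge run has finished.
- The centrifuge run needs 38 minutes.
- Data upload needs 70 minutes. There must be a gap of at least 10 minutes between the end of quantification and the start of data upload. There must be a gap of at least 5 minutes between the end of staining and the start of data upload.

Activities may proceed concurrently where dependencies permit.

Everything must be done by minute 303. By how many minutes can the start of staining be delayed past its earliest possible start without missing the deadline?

Nothing blocks the centrifuge run, so it runs from minute 0 to minute 38.
Lysis can start immediately at minute 0; it finishes at minute 10.
Staining needs all of lysis (finishes minute 10, plus 20-minute gap → minute 30); the centrifuge run (finishes minute 38). That puts its earliest start at minute 38; it finishes at 38 + 35 = minute 73.

Working backward from the deadline:
Data upload must finish by minute 303; it takes 70 minutes, so it must start by 303 − 70 = minute 233.
Quantification feeds into data upload (must start by minute 233, minus 10-minute gap → minute 223); so quantification must finish by minute 223 and therefore start by minute 183.
Imaging must finish before quantification (must start by minute 183). With a 40-minute duration, imaging must start by 183 − 40 = minute 143.
Staining must finish in time for imaging (must start by minute 143); data upload (must start by minute 233, minus 5-minute gap → minute 228). The tightest is minute 143, so staining must start by 143 − 35 = minute 108.
So staining can start as early as minute 38 and as late as minute 108, giving 108 − 38 = 70 minutes of slack.

70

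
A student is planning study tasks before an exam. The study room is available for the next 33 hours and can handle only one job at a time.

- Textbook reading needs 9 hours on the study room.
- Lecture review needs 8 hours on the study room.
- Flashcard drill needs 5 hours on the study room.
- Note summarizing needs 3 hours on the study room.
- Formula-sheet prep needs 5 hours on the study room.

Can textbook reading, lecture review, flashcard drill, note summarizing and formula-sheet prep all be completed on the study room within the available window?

Yes

Running back to back, the jobs need 9 + 8 + 5 + 3 + 5 = 30 hours on the study room.
Since 30 ≤ 33, they fit within the window.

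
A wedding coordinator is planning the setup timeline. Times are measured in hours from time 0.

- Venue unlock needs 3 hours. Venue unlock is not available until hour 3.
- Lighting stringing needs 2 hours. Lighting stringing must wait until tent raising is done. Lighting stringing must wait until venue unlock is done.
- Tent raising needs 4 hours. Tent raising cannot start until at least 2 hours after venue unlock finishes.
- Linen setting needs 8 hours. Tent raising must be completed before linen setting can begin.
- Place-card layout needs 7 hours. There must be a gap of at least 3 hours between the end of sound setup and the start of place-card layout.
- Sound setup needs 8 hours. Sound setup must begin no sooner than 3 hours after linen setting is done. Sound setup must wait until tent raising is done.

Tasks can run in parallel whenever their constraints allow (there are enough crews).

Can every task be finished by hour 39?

No

Venue unlock cannot begin until its own release at hour 3. It runs from hour 3 to 3 + 3 = hour 6.
Tent raising waits on venue unlock (finishes hour 6, plus 2-hour gap → hour 8), so it starts at hour 8 and finishes at 8 + 4 = hour 12.
Lighting stringing needs all of tent raising (finishes hour 12); venue unlock (finishes hour 6). That puts its earliest start at hour 12; it finishes at 12 + 2 = hour 14.
Linen setting cannot begin until tent raising (finishes hour 12). It runs from hour 12 to 12 + 8 = hour 20.
Sound setup needs all of linen setting (finishes hour 20, plus 3-hour gap → hour 23); tent raising (finishes hour 12). That puts its earliest start at hour 23; it finishes at 23 + 8 = hour 31.
After sound setup (finishes hour 31, plus 3-hour gap → hour 34), place-card layout can start at hour 34 and finishes at hour 41.
The earliest everything can be done is hour 41, which is after the deadline of 39, so it is not possible.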